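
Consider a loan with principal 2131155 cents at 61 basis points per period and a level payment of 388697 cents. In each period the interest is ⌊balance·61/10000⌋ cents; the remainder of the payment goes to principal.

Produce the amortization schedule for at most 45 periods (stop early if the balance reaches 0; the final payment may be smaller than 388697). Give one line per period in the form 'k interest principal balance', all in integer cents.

1. interest=⌊2131155·61/10000⌋=13000; principal=388697-13000=375697; balance=2131155-375697=1755458
2. interest=⌊1755458·61/10000⌋=10708; principal=388697-10708=377989; balance=1755458-377989=1377469
3. interest=⌊1377469·61/10000⌋=8402; principal=388697-8402=380295; balance=1377469-380295=997174
4. interest=⌊997174·61/10000⌋=6082; principal=388697-6082=382615; balance=997174-382615=614559
5. interest=⌊614559·61/10000⌋=3748; principal=388697-3748=384949; balance=614559-384949=229610
6. interest=⌊229610·61/10000⌋=1400; principal=min(388697-1400,229610)=229610; balance=229610-229610=0

1 13000 375697 1755458
2 10708 377989 1377469
3 8402 380295 997174
4 6082 382615 614559
5 3748 384949 229610
6 1400 229610 0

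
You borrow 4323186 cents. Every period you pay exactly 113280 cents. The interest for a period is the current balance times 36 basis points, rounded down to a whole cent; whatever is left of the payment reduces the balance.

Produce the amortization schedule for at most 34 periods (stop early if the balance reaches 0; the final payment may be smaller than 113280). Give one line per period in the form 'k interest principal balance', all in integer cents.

1. interest=⌊4323186·36/10000⌋=15563; principal=113280-15563=97717; balance=4323186-97717=4225469
2. interest=⌊4225469·36/10000⌋=15211; principal=113280-15211=98069; balance=4225469-98069=4127400
3. interest=⌊4127400·36/10000⌋=14858; principal=113280-14858=98422; balance=4127400-98422=4028978
4. interest=⌊4028978·36/10000⌋=14504; principal=113280-14504=98776; balance=4028978-98776=3930202
5. interest=⌊3930202·36/10000⌋=14148; principal=113280-14148=99132; balance=3930202-99132=3831070
6. interest=⌊3831070·36/10000⌋=13791; principal=113280-13791=99489; balance=3831070-99489=3731581
7. interest=⌊3731581·36/10000⌋=13433; principal=113280-13433=99847; balance=3731581-99847=3631734
8. interest=⌊3631734·36/10000⌋=13074; principal=113280-13074=100206; balance=3631734-100206=3531528
9. interest=⌊3531528·36/10000⌋=12713; principal=113280-12713=100567; balance=3531528-100567=3430961
10. interest=⌊3430961·36/10000⌋=12351; principal=113280-12351=100929; balance=3430961-100929=3330032
11. interest=⌊3330032·36/10000⌋=11988; principal=113280-11988=101292; balance=3330032-101292=3228740
12. interest=⌊3228740·36/10000⌋=11623; principal=113280-11623=101657; balance=3228740-101657=3127083
13. interest=⌊3127083·36/10000⌋=11257; principal=113280-11257=102023; balance=3127083-102023=3025060
14. interest=⌊3025060·36/10000⌋=10890; principal=113280-10890=102390; balance=3025060-102390=2922670
15. interest=⌊2922670·36/10000⌋=10521; principal=113280-10521=102759; balance=2922670-102759=2819911
16. interest=⌊2819911·36/10000⌋=10151; principal=113280-10151=103129; balance=2819911-103129=2716782
17. interest=⌊2716782·36/10000⌋=9780; principal=113280-9780=103500; balance=2716782-103500=2613282
18. interest=⌊2613282·36/10000⌋=9407; principal=113280-9407=103873; balance=2613282-103873=2509409
19. interest=⌊2509409·36/10000⌋=9033; principal=113280-9033=104247; balance=2509409-104247=2405162
20. interest=⌊2405162·36/10000⌋=8658; principal=113280-8658=104622; balance=2405162-104622=2300540
21. interest=⌊2300540·36/10000⌋=8281; principal=113280-8281=104999; balance=2300540-104999=2195541
22. interest=⌊2195541·36/10000⌋=7903; principal=113280-7903=105377; balance=2195541-105377=2090164
23. interest=⌊2090164·36/10000⌋=7524; principal=113280-7524=105756; balance=2090164-105756=1984408
24. interest=⌊1984408·36/10000⌋=7143; principal=113280-7143=106137; balance=1984408-106137=1878271
25. interest=⌊1878271·36/10000⌋=6761; principal=113280-6761=106519; balance=1878271-106519=1771752
26. interest=⌊1771752·36/10000⌋=6378; principal=113280-6378=106902; balance=1771752-106902=1664850
27. interest=⌊1664850·36/10000⌋=5993; principal=113280-5993=107287; balance=1664850-107287=1557563
28. interest=⌊1557563·36/10000⌋=5607; principal=113280-5607=107673; balance=1557563-107673=1449890
29. interest=⌊1449890·36/10000⌋=5219; principal=113280-5219=108061; balance=1449890-108061=1341829
30. interest=⌊1341829·36/10000⌋=4830; principal=113280-4830=108450; balance=1341829-108450=1233379
31. interest=⌊1233379·36/10000⌋=4440; principal=113280-4440=108840; balance=1233379-108840=1124539
32. interest=⌊1124539·36/10000⌋=4048; principal=113280-4048=109232; balance=1124539-109232=1015307
33. interest=⌊1015307·36/10000⌋=3655; principal=113280-3655=109625; balance=1015307-109625=905682
34. interest=⌊905682·36/10000⌋=3260; principal=113280-3260=110020; balance=905682-110020=795662

1 15563 97717 4225469
2 15211 98069 4127400
3 14858 98422 4028978
4 14504 98776 3930202
5 14148 99132 3831070
6 13791 99489 3731581
7 13433 99847 3631734
8 13074 100206 3531528
9 12713 100567 3430961
10 12351 100929 3330032
11 11988 101292 3228740
12 11623 101657 3127083
13 11257 102023 3025060
14 10890 102390 2922670
15 10521 102759 2819911
16 10151 103129 2716782
17 9780 103500 2613282
18 9407 103873 2509409
19 9033 104247 2405162
20 8658 104622 2300540
21 8281 104999 2195541
22 7903 105377 2090164
23 7524 105756 1984408
24 7143 106137 1878271
25 6761 106519 1771752
26 6378 106902 1664850
27 5993 107287 1557563
28 5607 107673 1449890
29 5219 108061 1341829
30 4830 108450 1233379
31 4440 108840 1124539
32 4048 109232 1015307
33 3655 109625 905682
34 3260 110020 795662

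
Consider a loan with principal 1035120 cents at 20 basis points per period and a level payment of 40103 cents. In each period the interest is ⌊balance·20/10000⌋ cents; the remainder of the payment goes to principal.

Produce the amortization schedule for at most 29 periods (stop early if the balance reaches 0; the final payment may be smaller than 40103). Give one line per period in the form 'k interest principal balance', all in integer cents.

1 2070 38033 997087
2 1994 38109 958978
3 1917 38186 920792
4 1841 38262 882530
5 1765 38338 844192
6 1688 38415 805777
7 1611 38492 767285
8 1534 38569 728716
9 1457 38646 690070
10 1380 38723 651347
11 1302 38801 612546
12 1225 38878 573668
13 1147 38956 534712
14 1069 39034 495678
15 991 39112 456566
16 913 39190 417376
17 834 39269 378107
18 756 39347 338760
19 677 39426 299334
20 598 39505 259829
21 519 39584 220245
22 440 39663 180582
23 361 39742 140840
24 281 39822 101018
25 202 39901 61117
26 122 39981 21136
27 42 21136 0

1. interest=⌊1035120·20/10000⌋=2070; principal=40103-2070=38033; balance=1035120-38033=997087
2. interest=⌊997087·20/10000⌋=1994; principal=40103-1994=38109; balance=997087-38109=958978
3. interest=⌊958978·20/10000⌋=1917; principal=40103-1917=38186; balance=958978-38186=920792
4. interest=⌊920792·20/10000⌋=1841; principal=40103-1841=38262; balance=920792-38262=882530
5. interest=⌊882530·20/10000⌋=1765; principal=40103-1765=38338; balance=882530-38338=844192
6. interest=⌊844192·20/10000⌋=1688; principal=40103-1688=38415; balance=844192-38415=805777
7. interest=⌊805777·20/10000⌋=1611; principal=40103-1611=38492; balance=805777-38492=767285
8. interest=⌊767285·20/10000⌋=1534; principal=40103-1534=38569; balance=767285-38569=728716
9. interest=⌊728716·20/10000⌋=1457; principal=40103-1457=38646; balance=728716-38646=690070
10. interest=⌊690070·20/10000⌋=1380; principal=40103-1380=38723; balance=690070-38723=651347
11. interest=⌊651347·20/10000⌋=1302; principal=40103-1302=38801; balance=651347-38801=612546
12. interest=⌊612546·20/10000⌋=1225; principal=40103-1225=38878; balance=612546-38878=573668
13. interest=⌊573668·20/10000⌋=1147; principal=40103-1147=38956; balance=573668-38956=534712
14. interest=⌊534712·20/10000⌋=1069; principal=40103-1069=39034; balance=534712-39034=495678
15. interest=⌊495678·20/10000⌋=991; principal=40103-991=39112; balance=495678-39112=456566
16. interest=⌊456566·20/10000⌋=913; principal=40103-913=39190; balance=456566-39190=417376
17. interest=⌊417376·20/10000⌋=834; principal=40103-834=39269; balance=417376-39269=378107
18. interest=⌊378107·20/10000⌋=756; principal=40103-756=39347; balance=378107-39347=338760
19. interest=⌊338760·20/10000⌋=677; principal=40103-677=39426; balance=338760-39426=299334
20. interest=⌊299334·20/10000⌋=598; principal=40103-598=39505; balance=299334-39505=259829
21. interest=⌊259829·20/10000⌋=519; principal=40103-519=39584; balance=259829-39584=220245
22. interest=⌊220245·20/10000⌋=440; principal=40103-440=39663; balance=220245-39663=180582
23. interest=⌊180582·20/10000⌋=361; principal=40103-361=39742; balance=180582-39742=140840
24. interest=⌊140840·20/10000⌋=281; principal=40103-281=39822; balance=140840-39822=101018
25. interest=⌊101018·20/10000⌋=202; principal=40103-202=39901; balance=101018-39901=61117
26. interest=⌊61117·20/10000⌋=122; principal=40103-122=39981; balance=61117-39981=21136
27. interest=⌊21136·20/10000⌋=42; principal=min(40103-42,21136)=21136; balance=21136-21136=0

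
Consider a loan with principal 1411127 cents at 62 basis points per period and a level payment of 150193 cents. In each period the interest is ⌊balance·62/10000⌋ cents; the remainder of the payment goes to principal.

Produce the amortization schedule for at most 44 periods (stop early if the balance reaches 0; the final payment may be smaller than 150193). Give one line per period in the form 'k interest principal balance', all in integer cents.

1. interest=⌊1411127·62/10000⌋=8748; principal=150193-8748=141445; balance=1411127-141445=1269682
2. interest=⌊1269682·62/10000⌋=7872; principal=150193-7872=142321; balance=1269682-142321=1127361
3. interest=⌊1127361·62/10000⌋=6989; principal=150193-6989=143204; balance=1127361-143204=984157
4. interest=⌊984157·62/10000⌋=6101; principal=150193-6101=144092; balance=984157-144092=840065
5. interest=⌊840065·62/10000⌋=5208; principal=150193-5208=144985; balance=840065-144985=695080
6. interest=⌊695080·62/10000⌋=4309; principal=150193-4309=145884; balance=695080-145884=549196
7. interest=⌊549196·62/10000⌋=3405; principal=150193-3405=146788; balance=549196-146788=402408
8. interest=⌊402408·62/10000⌋=2494; principal=150193-2494=147699; balance=402408-147699=254709
9. interest=⌊254709·62/10000⌋=1579; principal=150193-1579=148614; balance=254709-148614=106095
10. interest=⌊106095·62/10000⌋=657; principal=min(150193-657,106095)=106095; balance=106095-106095=0

1 8748 141445 1269682
2 7872 142321 1127361
3 6989 143204 984157
4 6101 144092 840065
5 5208 144985 695080
6 4309 145884 549196
7 3405 146788 402408
8 2494 147699 254709
9 1579 148614 106095
10 657 106095 0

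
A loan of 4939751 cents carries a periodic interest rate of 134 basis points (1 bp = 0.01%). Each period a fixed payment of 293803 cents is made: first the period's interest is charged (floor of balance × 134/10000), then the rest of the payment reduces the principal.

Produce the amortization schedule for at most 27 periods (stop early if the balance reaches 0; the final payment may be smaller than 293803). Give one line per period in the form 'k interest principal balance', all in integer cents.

1 66192 227611 4712140
2 63142 230661 4481479
3 60051 233752 4247727
4 56919 236884 4010843
5 53745 240058 3770785
6 50528 243275 3527510
7 47268 246535 3280975
8 43965 249838 3031137
9 40617 253186 2777951
10 37224 256579 2521372
11 33786 260017 2261355
12 30302 263501 1997854
13 26771 267032 1730822
14 23193 270610 1460212
15 19566 274237 1185975
16 15892 277911 908064
17 12168 281635 626429
18 8394 285409 341020
19 4569 289234 51786
20 693 51786 0

1. interest=⌊4939751·134/10000⌋=66192; principal=293803-66192=227611; balance=4939751-227611=4712140
2. interest=⌊4712140·134/10000⌋=63142; principal=293803-63142=230661; balance=4712140-230661=4481479
3. interest=⌊4481479·134/10000⌋=60051; principal=293803-60051=233752; balance=4481479-233752=4247727
4. interest=⌊4247727·134/10000⌋=56919; principal=293803-56919=236884; balance=4247727-236884=4010843
5. interest=⌊4010843·134/10000⌋=53745; principal=293803-53745=240058; balance=4010843-240058=3770785
6. interest=⌊3770785·134/10000⌋=50528; principal=293803-50528=243275; balance=3770785-243275=3527510
7. interest=⌊3527510·134/10000⌋=47268; principal=293803-47268=246535; balance=3527510-246535=3280975
8. interest=⌊3280975·134/10000⌋=43965; principal=293803-43965=249838; balance=3280975-249838=3031137
9. interest=⌊3031137·134/10000⌋=40617; principal=293803-40617=253186; balance=3031137-253186=2777951
10. interest=⌊2777951·134/10000⌋=37224; principal=293803-37224=256579; balance=2777951-256579=2521372
11. interest=⌊2521372·134/10000⌋=33786; principal=293803-33786=260017; balance=2521372-260017=2261355
12. interest=⌊2261355·134/10000⌋=30302; principal=293803-30302=263501; balance=2261355-263501=1997854
13. interest=⌊1997854·134/10000⌋=26771; principal=293803-26771=267032; balance=1997854-267032=1730822
14. interest=⌊1730822·134/10000⌋=23193; principal=293803-23193=270610; balance=1730822-270610=1460212
15. interest=⌊1460212·134/10000⌋=19566; principal=293803-19566=274237; balance=1460212-274237=1185975
16. interest=⌊1185975·134/10000⌋=15892; principal=293803-15892=277911; balance=1185975-277911=908064
17. interest=⌊908064·134/10000⌋=12168; principal=293803-12168=281635; balance=908064-281635=626429
18. interest=⌊626429·134/10000⌋=8394; principal=293803-8394=285409; balance=626429-285409=341020
19. interest=⌊341020·134/10000⌋=4569; principal=293803-4569=289234; balance=341020-289234=51786
20. interest=⌊51786·134/10000⌋=693; principal=min(293803-693,51786)=51786; balance=51786-51786=0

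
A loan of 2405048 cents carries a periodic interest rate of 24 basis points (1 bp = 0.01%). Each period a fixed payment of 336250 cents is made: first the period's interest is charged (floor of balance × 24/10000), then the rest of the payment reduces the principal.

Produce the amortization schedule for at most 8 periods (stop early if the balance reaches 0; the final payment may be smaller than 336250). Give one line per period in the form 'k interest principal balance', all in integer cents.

1. interest=⌊2405048·24/10000⌋=5772; principal=336250-5772=330478; balance=2405048-330478=2074570
2. interest=⌊2074570·24/10000⌋=4978; principal=336250-4978=331272; balance=2074570-331272=1743298
3. interest=⌊1743298·24/10000⌋=4183; principal=336250-4183=332067; balance=1743298-332067=1411231
4. interest=⌊1411231·24/10000⌋=3386; principal=336250-3386=332864; balance=1411231-332864=1078367
5. interest=⌊1078367·24/10000⌋=2588; principal=336250-2588=333662; balance=1078367-333662=744705
6. interest=⌊744705·24/10000⌋=1787; principal=336250-1787=334463; balance=744705-334463=410242
7. interest=⌊410242·24/10000⌋=984; principal=336250-984=335266; balance=410242-335266=74976
8. interest=⌊74976·24/10000⌋=179; principal=min(336250-179,74976)=74976; balance=74976-74976=0

1 5772 330478 2074570
2 4978 331272 1743298
3 4183 332067 1411231
4 3386 332864 1078367
5 2588 333662 744705
6 1787 334463 410242
7 984 335266 74976
8 179 74976 0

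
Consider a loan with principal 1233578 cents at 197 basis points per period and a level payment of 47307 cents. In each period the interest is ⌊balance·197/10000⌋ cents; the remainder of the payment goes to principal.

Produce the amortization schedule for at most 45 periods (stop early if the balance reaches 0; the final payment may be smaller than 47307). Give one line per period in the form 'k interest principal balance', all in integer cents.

1 24301 23006 1210572
2 23848 23459 1187113
3 23386 23921 1163192
4 22914 24393 1138799
5 22434 24873 1113926
6 21944 25363 1088563
7 21444 25863 1062700
8 20935 26372 1036328
9 20415 26892 1009436
10 19885 27422 982014
11 19345 27962 954052
12 18794 28513 925539
13 18233 29074 896465
14 17660 29647 866818
15 17076 30231 836587
16 16480 30827 805760
17 15873 31434 774326
18 15254 32053 742273
19 14622 32685 709588
20 13978 33329 676259
21 13322 33985 642274
22 12652 34655 607619
23 11970 35337 572282
24 11273 36034 536248
25 10564 36743 499505
26 9840 37467 462038
27 9102 38205 423833
28 8349 38958 384875
29 7582 39725 345150
30 6799 40508 304642
31 6001 41306 263336
32 5187 42120 221216
33 4357 42950 178266
34 3511 43796 134470
35 2649 44658 89812
36 1769 45538 44274
37 872 44274 0

1. interest=⌊1233578·197/10000⌋=24301; principal=47307-24301=23006; balance=1233578-23006=1210572
2. interest=⌊1210572·197/10000⌋=23848; principal=47307-23848=23459; balance=1210572-23459=1187113
3. interest=⌊1187113·197/10000⌋=23386; principal=47307-23386=23921; balance=1187113-23921=1163192
4. interest=⌊1163192·197/10000⌋=22914; principal=47307-22914=24393; balance=1163192-24393=1138799
5. interest=⌊1138799·197/10000⌋=22434; principal=47307-22434=24873; balance=1138799-24873=1113926
6. interest=⌊1113926·197/10000⌋=21944; principal=47307-21944=25363; balance=1113926-25363=1088563
7. interest=⌊1088563·197/10000⌋=21444; principal=47307-21444=25863; balance=1088563-25863=1062700
8. interest=⌊1062700·197/10000⌋=20935; principal=47307-20935=26372; balance=1062700-26372=1036328
9. interest=⌊1036328·197/10000⌋=20415; principal=47307-20415=26892; balance=1036328-26892=1009436
10. interest=⌊1009436·197/10000⌋=19885; principal=47307-19885=27422; balance=1009436-27422=982014
11. interest=⌊982014·197/10000⌋=19345; principal=47307-19345=27962; balance=982014-27962=954052
12. interest=⌊954052·197/10000⌋=18794; principal=47307-18794=28513; balance=954052-28513=925539
13. interest=⌊925539·197/10000⌋=18233; principal=47307-18233=29074; balance=925539-29074=896465
14. interest=⌊896465·197/10000⌋=17660; principal=47307-17660=29647; balance=896465-29647=866818
15. interest=⌊866818·197/10000⌋=17076; principal=47307-17076=30231; balance=866818-30231=836587
16. interest=⌊836587·197/10000⌋=16480; principal=47307-16480=30827; balance=836587-30827=805760
17. interest=⌊805760·197/10000⌋=15873; principal=47307-15873=31434; balance=805760-31434=774326
18. interest=⌊774326·197/10000⌋=15254; principal=47307-15254=32053; balance=774326-32053=742273
19. interest=⌊742273·197/10000⌋=14622; principal=47307-14622=32685; balance=742273-32685=709588
20. interest=⌊709588·197/10000⌋=13978; principal=47307-13978=33329; balance=709588-33329=676259
21. interest=⌊676259·197/10000⌋=13322; principal=47307-13322=33985; balance=676259-33985=642274
22. interest=⌊642274·197/10000⌋=12652; principal=47307-12652=34655; balance=642274-34655=607619
23. interest=⌊607619·197/10000⌋=11970; principal=47307-11970=35337; balance=607619-35337=572282
24. interest=⌊572282·197/10000⌋=11273; principal=47307-11273=36034; balance=572282-36034=536248
25. interest=⌊536248·197/10000⌋=10564; principal=47307-10564=36743; balance=536248-36743=499505
26. interest=⌊499505·197/10000⌋=9840; principal=47307-9840=37467; balance=499505-37467=462038
27. interest=⌊462038·197/10000⌋=9102; principal=47307-9102=38205; balance=462038-38205=423833
28. interest=⌊423833·197/10000⌋=8349; principal=47307-8349=38958; balance=423833-38958=384875
29. interest=⌊384875·197/10000⌋=7582; principal=47307-7582=39725; balance=384875-39725=345150
30. interest=⌊345150·197/10000⌋=6799; principal=47307-6799=40508; balance=345150-40508=304642
31. interest=⌊304642·197/10000⌋=6001; principal=47307-6001=41306; balance=304642-41306=263336
32. interest=⌊263336·197/10000⌋=5187; principal=47307-5187=42120; balance=263336-42120=221216
33. interest=⌊221216·197/10000⌋=4357; principal=47307-4357=42950; balance=221216-42950=178266
34. interest=⌊178266·197/10000⌋=3511; principal=47307-3511=43796; balance=178266-43796=134470
35. interest=⌊134470·197/10000⌋=2649; principal=47307-2649=44658; balance=134470-44658=89812
36. interest=⌊89812·197/10000⌋=1769; principal=47307-1769=45538; balance=89812-45538=44274
37. interest=⌊44274·197/10000⌋=872; principal=min(47307-872,44274)=44274; balance=44274-44274=0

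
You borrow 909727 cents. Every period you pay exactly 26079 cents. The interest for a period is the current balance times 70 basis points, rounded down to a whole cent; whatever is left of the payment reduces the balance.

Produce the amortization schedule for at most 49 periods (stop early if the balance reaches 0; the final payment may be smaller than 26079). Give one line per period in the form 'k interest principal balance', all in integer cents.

1. interest=⌊909727·70/10000⌋=6368; principal=26079-6368=19711; balance=909727-19711=890016
2. interest=⌊890016·70/10000⌋=6230; principal=26079-6230=19849; balance=890016-19849=870167
3. interest=⌊870167·70/10000⌋=6091; principal=26079-6091=19988; balance=870167-19988=850179
4. interest=⌊850179·70/10000⌋=5951; principal=26079-5951=20128; balance=850179-20128=830051
5. interest=⌊830051·70/10000⌋=5810; principal=26079-5810=20269; balance=830051-20269=809782
6. interest=⌊809782·70/10000⌋=5668; principal=26079-5668=20411; balance=809782-20411=789371
7. interest=⌊789371·70/10000⌋=5525; principal=26079-5525=20554; balance=789371-20554=768817
8. interest=⌊768817·70/10000⌋=5381; principal=26079-5381=20698; balance=768817-20698=748119
9. interest=⌊748119·70/10000⌋=5236; principal=26079-5236=20843; balance=748119-20843=727276
10. interest=⌊727276·70/10000⌋=5090; principal=26079-5090=20989; balance=727276-20989=706287
11. interest=⌊706287·70/10000⌋=4944; principal=26079-4944=21135; balance=706287-21135=685152
12. interest=⌊685152·70/10000⌋=4796; principal=26079-4796=21283; balance=685152-21283=663869
13. interest=⌊663869·70/10000⌋=4647; principal=26079-4647=21432; balance=663869-21432=642437
14. interest=⌊642437·70/10000⌋=4497; principal=26079-4497=21582; balance=642437-21582=620855
15. interest=⌊620855·70/10000⌋=4345; principal=26079-4345=21734; balance=620855-21734=599121
16. interest=⌊599121·70/10000⌋=4193; principal=26079-4193=21886; balance=599121-21886=577235
17. interest=⌊577235·70/10000⌋=4040; principal=26079-4040=22039; balance=577235-22039=555196
18. interest=⌊555196·70/10000⌋=3886; principal=26079-3886=22193; balance=555196-22193=533003
19. interest=⌊533003·70/10000⌋=3731; principal=26079-3731=22348; balance=533003-22348=510655
20. interest=⌊510655·70/10000⌋=3574; principal=26079-3574=22505; balance=510655-22505=488150
21. interest=⌊488150·70/10000⌋=3417; principal=26079-3417=22662; balance=488150-22662=465488
22. interest=⌊465488·70/10000⌋=3258; principal=26079-3258=22821; balance=465488-22821=442667
23. interest=⌊442667·70/10000⌋=3098; principal=26079-3098=22981; balance=442667-22981=419686
24. interest=⌊419686·70/10000⌋=2937; principal=26079-2937=23142; balance=419686-23142=396544
25. interest=⌊396544·70/10000⌋=2775; principal=26079-2775=23304; balance=396544-23304=373240
26. interest=⌊373240·70/10000⌋=2612; principal=26079-2612=23467; balance=373240-23467=349773
27. interest=⌊349773·70/10000⌋=2448; principal=26079-2448=23631; balance=349773-23631=326142
28. interest=⌊326142·70/10000⌋=2282; principal=26079-2282=23797; balance=326142-23797=302345
29. interest=⌊302345·70/10000⌋=2116; principal=26079-2116=23963; balance=302345-23963=278382
30. interest=⌊278382·70/10000⌋=1948; principal=26079-1948=24131; balance=278382-24131=254251
31. interest=⌊254251·70/10000⌋=1779; principal=26079-1779=24300; balance=254251-24300=229951
32. interest=⌊229951·70/10000⌋=1609; principal=26079-1609=24470; balance=229951-24470=205481
33. interest=⌊205481·70/10000⌋=1438; principal=26079-1438=24641; balance=205481-24641=180840
34. interest=⌊180840·70/10000⌋=1265; principal=26079-1265=24814; balance=180840-24814=156026
35. interest=⌊156026·70/10000⌋=1092; principal=26079-1092=24987; balance=156026-24987=131039
36. interest=⌊131039·70/10000⌋=917; principal=26079-917=25162; balance=131039-25162=105877
37. interest=⌊105877·70/10000⌋=741; principal=26079-741=25338; balance=105877-25338=80539
38. interest=⌊80539·70/10000⌋=563; principal=26079-563=25516; balance=80539-25516=55023
39. interest=⌊55023·70/10000⌋=385; principal=26079-385=25694; balance=55023-25694=29329
40. interest=⌊29329·70/10000⌋=205; principal=26079-205=25874; balance=29329-25874=3455
41. interest=⌊3455·70/10000⌋=24; principal=min(26079-24,3455)=3455; balance=3455-3455=0

1 6368 19711 890016
2 6230 19849 870167
3 6091 19988 850179
4 5951 20128 830051
5 5810 20269 809782
6 5668 20411 789371
7 5525 20554 768817
8 5381 20698 748119
9 5236 20843 727276
10 5090 20989 706287
11 4944 21135 685152
12 4796 21283 663869
13 4647 21432 642437
14 4497 21582 620855
15 4345 21734 599121
16 4193 21886 577235
17 4040 22039 555196
18 3886 22193 533003
19 3731 22348 510655
20 3574 22505 488150
21 3417 22662 465488
22 3258 22821 442667
23 3098 22981 419686
24 2937 23142 396544
25 2775 23304 373240
26 2612 23467 349773
27 2448 23631 326142
28 2282 23797 302345
29 2116 23963 278382
30 1948 24131 254251
31 1779 24300 229951
32 1609 24470 205481
33 1438 24641 180840
34 1265 24814 156026
35 1092 24987 131039
36 917 25162 105877
37 741 25338 80539
38 563 25516 55023
39 385 25694 29329
40 205 25874 3455
41 24 3455 0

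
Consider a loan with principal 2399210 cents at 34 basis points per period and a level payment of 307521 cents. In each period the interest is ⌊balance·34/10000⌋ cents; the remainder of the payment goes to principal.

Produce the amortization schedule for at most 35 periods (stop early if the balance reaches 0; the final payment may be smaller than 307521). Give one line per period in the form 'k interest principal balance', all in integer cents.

1 8157 299364 2099846
2 7139 300382 1799464
3 6118 301403 1498061
4 5093 302428 1195633
5 4065 303456 892177
6 3033 304488 587689
7 1998 305523 282166
8 959 282166 0

1. interest=⌊2399210·34/10000⌋=8157; principal=307521-8157=299364; balance=2399210-299364=2099846
2. interest=⌊2099846·34/10000⌋=7139; principal=307521-7139=300382; balance=2099846-300382=1799464
3. interest=⌊1799464·34/10000⌋=6118; principal=307521-6118=301403; balance=1799464-301403=1498061
4. interest=⌊1498061·34/10000⌋=5093; principal=307521-5093=302428; balance=1498061-302428=1195633
5. interest=⌊1195633·34/10000⌋=4065; principal=307521-4065=303456; balance=1195633-303456=892177
6. interest=⌊892177·34/10000⌋=3033; principal=307521-3033=304488; balance=892177-304488=587689
7. interest=⌊587689·34/10000⌋=1998; principal=307521-1998=305523; balance=587689-305523=282166
8. interest=⌊282166·34/10000⌋=959; principal=min(307521-959,282166)=282166; balance=282166-282166=0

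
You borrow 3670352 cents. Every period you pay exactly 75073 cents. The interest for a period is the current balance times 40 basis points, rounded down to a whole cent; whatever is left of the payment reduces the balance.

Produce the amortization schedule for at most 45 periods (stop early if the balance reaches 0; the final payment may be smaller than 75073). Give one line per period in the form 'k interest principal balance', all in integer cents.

1 14681 60392 3609960
2 14439 60634 3549326
3 14197 60876 3488450
4 13953 61120 3427330
5 13709 61364 3365966
6 13463 61610 3304356
7 13217 61856 3242500
8 12970 62103 3180397
9 12721 62352 3118045
10 12472 62601 3055444
11 12221 62852 2992592
12 11970 63103 2929489
13 11717 63356 2866133
14 11464 63609 2802524
15 11210 63863 2738661
16 10954 64119 2674542
17 10698 64375 2610167
18 10440 64633 2545534
19 10182 64891 2480643
20 9922 65151 2415492
21 9661 65412 2350080
22 9400 65673 2284407
23 9137 65936 2218471
24 8873 66200 2152271
25 8609 66464 2085807
26 8343 66730 2019077
27 8076 66997 1952080
28 7808 67265 1884815
29 7539 67534 1817281
30 7269 67804 1749477
31 6997 68076 1681401
32 6725 68348 1613053
33 6452 68621 1544432
34 6177 68896 1475536
35 5902 69171 1406365
36 5625 69448 1336917
37 5347 69726 1267191
38 5068 70005 1197186
39 4788 70285 1126901
40 4507 70566 1056335
41 4225 70848 985487
42 3941 71132 914355
43 3657 71416 842939
44 3371 71702 771237
45 3084 71989 699248

1. interest=⌊3670352·40/10000⌋=14681; principal=75073-14681=60392; balance=3670352-60392=3609960
2. interest=⌊3609960·40/10000⌋=14439; principal=75073-14439=60634; balance=3609960-60634=3549326
3. interest=⌊3549326·40/10000⌋=14197; principal=75073-14197=60876; balance=3549326-60876=3488450
4. interest=⌊3488450·40/10000⌋=13953; principal=75073-13953=61120; balance=3488450-61120=3427330
5. interest=⌊3427330·40/10000⌋=13709; principal=75073-13709=61364; balance=3427330-61364=3365966
6. interest=⌊3365966·40/10000⌋=13463; principal=75073-13463=61610; balance=3365966-61610=3304356
7. interest=⌊3304356·40/10000⌋=13217; principal=75073-13217=61856; balance=3304356-61856=3242500
8. interest=⌊3242500·40/10000⌋=12970; principal=75073-12970=62103; balance=3242500-62103=3180397
9. interest=⌊3180397·40/10000⌋=12721; principal=75073-12721=62352; balance=3180397-62352=3118045
10. interest=⌊3118045·40/10000⌋=12472; principal=75073-12472=62601; balance=3118045-62601=3055444
11. interest=⌊3055444·40/10000⌋=12221; principal=75073-12221=62852; balance=3055444-62852=2992592
12. interest=⌊2992592·40/10000⌋=11970; principal=75073-11970=63103; balance=2992592-63103=2929489
13. interest=⌊2929489·40/10000⌋=11717; principal=75073-11717=63356; balance=2929489-63356=2866133
14. interest=⌊2866133·40/10000⌋=11464; principal=75073-11464=63609; balance=2866133-63609=2802524
15. interest=⌊2802524·40/10000⌋=11210; principal=75073-11210=63863; balance=2802524-63863=2738661
16. interest=⌊2738661·40/10000⌋=10954; principal=75073-10954=64119; balance=2738661-64119=2674542
17. interest=⌊2674542·40/10000⌋=10698; principal=75073-10698=64375; balance=2674542-64375=2610167
18. interest=⌊2610167·40/10000⌋=10440; principal=75073-10440=64633; balance=2610167-64633=2545534
19. interest=⌊2545534·40/10000⌋=10182; principal=75073-10182=64891; balance=2545534-64891=2480643
20. interest=⌊2480643·40/10000⌋=9922; principal=75073-9922=65151; balance=2480643-65151=2415492
21. interest=⌊2415492·40/10000⌋=9661; principal=75073-9661=65412; balance=2415492-65412=2350080
22. interest=⌊2350080·40/10000⌋=9400; principal=75073-9400=65673; balance=2350080-65673=2284407
23. interest=⌊2284407·40/10000⌋=9137; principal=75073-9137=65936; balance=2284407-65936=2218471
24. interest=⌊2218471·40/10000⌋=8873; principal=75073-8873=66200; balance=2218471-66200=2152271
25. interest=⌊2152271·40/10000⌋=8609; principal=75073-8609=66464; balance=2152271-66464=2085807
26. interest=⌊2085807·40/10000⌋=8343; principal=75073-8343=66730; balance=2085807-66730=2019077
27. interest=⌊2019077·40/10000⌋=8076; principal=75073-8076=66997; balance=2019077-66997=1952080
28. interest=⌊1952080·40/10000⌋=7808; principal=75073-7808=67265; balance=1952080-67265=1884815
29. interest=⌊1884815·40/10000⌋=7539; principal=75073-7539=67534; balance=1884815-67534=1817281
30. interest=⌊1817281·40/10000⌋=7269; principal=75073-7269=67804; balance=1817281-67804=1749477
31. interest=⌊1749477·40/10000⌋=6997; principal=75073-6997=68076; balance=1749477-68076=1681401
32. interest=⌊1681401·40/10000⌋=6725; principal=75073-6725=68348; balance=1681401-68348=1613053
33. interest=⌊1613053·40/10000⌋=6452; principal=75073-6452=68621; balance=1613053-68621=1544432
34. interest=⌊1544432·40/10000⌋=6177; principal=75073-6177=68896; balance=1544432-68896=1475536
35. interest=⌊1475536·40/10000⌋=5902; principal=75073-5902=69171; balance=1475536-69171=1406365
36. interest=⌊1406365·40/10000⌋=5625; principal=75073-5625=69448; balance=1406365-69448=1336917
37. interest=⌊1336917·40/10000⌋=5347; principal=75073-5347=69726; balance=1336917-69726=1267191
38. interest=⌊1267191·40/10000⌋=5068; principal=75073-5068=70005; balance=1267191-70005=1197186
39. interest=⌊1197186·40/10000⌋=4788; principal=75073-4788=70285; balance=1197186-70285=1126901
40. interest=⌊1126901·40/10000⌋=4507; principal=75073-4507=70566; balance=1126901-70566=1056335
41. interest=⌊1056335·40/10000⌋=4225; principal=75073-4225=70848; balance=1056335-70848=985487
42. interest=⌊985487·40/10000⌋=3941; principal=75073-3941=71132; balance=985487-71132=914355
43. interest=⌊914355·40/10000⌋=3657; principal=75073-3657=71416; balance=914355-71416=842939
44. interest=⌊842939·40/10000⌋=3371; principal=75073-3371=71702; balance=842939-71702=771237
45. interest=⌊771237·40/10000⌋=3084; principal=75073-3084=71989; balance=771237-71989=699248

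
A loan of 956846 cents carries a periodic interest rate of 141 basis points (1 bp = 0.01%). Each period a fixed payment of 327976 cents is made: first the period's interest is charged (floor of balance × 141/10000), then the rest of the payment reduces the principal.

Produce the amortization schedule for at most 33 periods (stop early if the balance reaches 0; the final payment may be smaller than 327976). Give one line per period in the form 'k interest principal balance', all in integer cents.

1. interest=⌊956846·141/10000⌋=13491; principal=327976-13491=314485; balance=956846-314485=642361
2. interest=⌊642361·141/10000⌋=9057; principal=327976-9057=318919; balance=642361-318919=323442
3. interest=⌊323442·141/10000⌋=4560; principal=327976-4560=323416; balance=323442-323416=26
4. interest=⌊26·141/10000⌋=0; principal=min(327976-0,26)=26; balance=26-26=0

1 13491 314485 642361
2 9057 318919 323442
3 4560 323416 26
4 0 26 0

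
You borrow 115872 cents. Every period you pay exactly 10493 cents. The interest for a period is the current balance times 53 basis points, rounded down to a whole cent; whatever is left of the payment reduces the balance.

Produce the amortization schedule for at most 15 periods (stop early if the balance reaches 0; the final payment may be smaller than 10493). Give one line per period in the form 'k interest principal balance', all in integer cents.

1 614 9879 105993
2 561 9932 96061
3 509 9984 86077
4 456 10037 76040
5 403 10090 65950
6 349 10144 55806
7 295 10198 45608
8 241 10252 35356
9 187 10306 25050
10 132 10361 14689
11 77 10416 4273
12 22 4273 0

1. interest=⌊115872·53/10000⌋=614; principal=10493-614=9879; balance=115872-9879=105993
2. interest=⌊105993·53/10000⌋=561; principal=10493-561=9932; balance=105993-9932=96061
3. interest=⌊96061·53/10000⌋=509; principal=10493-509=9984; balance=96061-9984=86077
4. interest=⌊86077·53/10000⌋=456; principal=10493-456=10037; balance=86077-10037=76040
5. interest=⌊76040·53/10000⌋=403; principal=10493-403=10090; balance=76040-10090=65950
6. interest=⌊65950·53/10000⌋=349; principal=10493-349=10144; balance=65950-10144=55806
7. interest=⌊55806·53/10000⌋=295; principal=10493-295=10198; balance=55806-10198=45608
8. interest=⌊45608·53/10000⌋=241; principal=10493-241=10252; balance=45608-10252=35356
9. interest=⌊35356·53/10000⌋=187; principal=10493-187=10306; balance=35356-10306=25050
10. interest=⌊25050·53/10000⌋=132; principal=10493-132=10361; balance=25050-10361=14689
11. interest=⌊14689·53/10000⌋=77; principal=10493-77=10416; balance=14689-10416=4273
12. interest=⌊4273·53/10000⌋=22; principal=min(10493-22,4273)=4273; balance=4273-4273=0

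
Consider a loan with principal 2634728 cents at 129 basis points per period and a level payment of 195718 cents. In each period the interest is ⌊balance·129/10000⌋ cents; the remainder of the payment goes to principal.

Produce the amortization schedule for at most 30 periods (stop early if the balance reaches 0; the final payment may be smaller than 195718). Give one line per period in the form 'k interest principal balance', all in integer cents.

1 33987 161731 2472997
2 31901 163817 2309180
3 29788 165930 2143250
4 27647 168071 1975179
5 25479 170239 1804940
6 23283 172435 1632505
7 21059 174659 1457846
8 18806 176912 1280934
9 16524 179194 1101740
10 14212 181506 920234
11 11871 183847 736387
12 9499 186219 550168
13 7097 188621 361547
14 4663 191055 170492
15 2199 170492 0

1. interest=⌊2634728·129/10000⌋=33987; principal=195718-33987=161731; balance=2634728-161731=2472997
2. interest=⌊2472997·129/10000⌋=31901; principal=195718-31901=163817; balance=2472997-163817=2309180
3. interest=⌊2309180·129/10000⌋=29788; principal=195718-29788=165930; balance=2309180-165930=2143250
4. interest=⌊2143250·129/10000⌋=27647; principal=195718-27647=168071; balance=2143250-168071=1975179
5. interest=⌊1975179·129/10000⌋=25479; principal=195718-25479=170239; balance=1975179-170239=1804940
6. interest=⌊1804940·129/10000⌋=23283; principal=195718-23283=172435; balance=1804940-172435=1632505
7. interest=⌊1632505·129/10000⌋=21059; principal=195718-21059=174659; balance=1632505-174659=1457846
8. interest=⌊1457846·129/10000⌋=18806; principal=195718-18806=176912; balance=1457846-176912=1280934
9. interest=⌊1280934·129/10000⌋=16524; principal=195718-16524=179194; balance=1280934-179194=1101740
10. interest=⌊1101740·129/10000⌋=14212; principal=195718-14212=181506; balance=1101740-181506=920234
11. interest=⌊920234·129/10000⌋=11871; principal=195718-11871=183847; balance=920234-183847=736387
12. interest=⌊736387·129/10000⌋=9499; principal=195718-9499=186219; balance=736387-186219=550168
13. interest=⌊550168·129/10000⌋=7097; principal=195718-7097=188621; balance=550168-188621=361547
14. interest=⌊361547·129/10000⌋=4663; principal=195718-4663=191055; balance=361547-191055=170492
15. interest=⌊170492·129/10000⌋=2199; principal=min(195718-2199,170492)=170492; balance=170492-170492=0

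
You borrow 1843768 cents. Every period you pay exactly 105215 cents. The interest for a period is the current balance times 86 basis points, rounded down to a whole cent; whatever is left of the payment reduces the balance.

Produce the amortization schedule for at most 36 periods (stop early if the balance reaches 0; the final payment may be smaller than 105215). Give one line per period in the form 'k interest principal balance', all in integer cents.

1. interest=⌊1843768·86/10000⌋=15856; principal=105215-15856=89359; balance=1843768-89359=1754409
2. interest=⌊1754409·86/10000⌋=15087; principal=105215-15087=90128; balance=1754409-90128=1664281
3. interest=⌊1664281·86/10000⌋=14312; principal=105215-14312=90903; balance=1664281-90903=1573378
4. interest=⌊1573378·86/10000⌋=13531; principal=105215-13531=91684; balance=1573378-91684=1481694
5. interest=⌊1481694·86/10000⌋=12742; principal=105215-12742=92473; balance=1481694-92473=1389221
6. interest=⌊1389221·86/10000⌋=11947; principal=105215-11947=93268; balance=1389221-93268=1295953
7. interest=⌊1295953·86/10000⌋=11145; principal=105215-11145=94070; balance=1295953-94070=1201883
8. interest=⌊1201883·86/10000⌋=10336; principal=105215-10336=94879; balance=1201883-94879=1107004
9. interest=⌊1107004·86/10000⌋=9520; principal=105215-9520=95695; balance=1107004-95695=1011309
10. interest=⌊1011309·86/10000⌋=8697; principal=105215-8697=96518; balance=1011309-96518=914791
11. interest=⌊914791·86/10000⌋=7867; principal=105215-7867=97348; balance=914791-97348=817443
12. interest=⌊817443·86/10000⌋=7030; principal=105215-7030=98185; balance=817443-98185=719258
13. interest=⌊719258·86/10000⌋=6185; principal=105215-6185=99030; balance=719258-99030=620228
14. interest=⌊620228·86/10000⌋=5333; principal=105215-5333=99882; balance=620228-99882=520346
15. interest=⌊520346·86/10000⌋=4474; principal=105215-4474=100741; balance=520346-100741=419605
16. interest=⌊419605·86/10000⌋=3608; principal=105215-3608=101607; balance=419605-101607=317998
17. interest=⌊317998·86/10000⌋=2734; principal=105215-2734=102481; balance=317998-102481=215517
18. interest=⌊215517·86/10000⌋=1853; principal=105215-1853=103362; balance=215517-103362=112155
19. interest=⌊112155·86/10000⌋=964; principal=105215-964=104251; balance=112155-104251=7904
20. interest=⌊7904·86/10000⌋=67; principal=min(105215-67,7904)=7904; balance=7904-7904=0

1 15856 89359 1754409
2 15087 90128 1664281
3 14312 90903 1573378
4 13531 91684 1481694
5 12742 92473 1389221
6 11947 93268 1295953
7 11145 94070 1201883
8 10336 94879 1107004
9 9520 95695 1011309
10 8697 96518 914791
11 7867 97348 817443
12 7030 98185 719258
13 6185 99030 620228
14 5333 99882 520346
15 4474 100741 419605
16 3608 101607 317998
17 2734 102481 215517
18 1853 103362 112155
19 964 104251 7904
20 67 7904 0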